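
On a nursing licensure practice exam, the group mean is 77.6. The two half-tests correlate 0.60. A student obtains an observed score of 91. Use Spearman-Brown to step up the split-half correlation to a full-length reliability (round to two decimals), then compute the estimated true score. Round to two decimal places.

Spearman-Brown: ρ = 2r/(1 + r) = 2(0.60)/(1 + 0.60) = 1.200/1.60 = 0.7500 → 0.75
T̂ = 0.75(91) + 0.25(77.6) = 68.25 + 19.400 = 87.650 → 87.65

87.65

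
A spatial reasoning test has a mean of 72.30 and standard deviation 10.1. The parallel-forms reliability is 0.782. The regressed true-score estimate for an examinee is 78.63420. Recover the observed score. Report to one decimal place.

80.4

T̂ = ρX + (1 − ρ)μ  ⇒  X = (T̂ − (1 − ρ)μ) / ρ
X = (78.63420 − 0.218 × 72.30) / 0.782 = (78.63420 − 15.76140) / 0.782 = 62.87280 / 0.782 = 80.400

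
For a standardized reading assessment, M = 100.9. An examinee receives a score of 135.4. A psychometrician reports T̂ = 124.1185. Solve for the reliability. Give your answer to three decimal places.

T̂ = ρX + (1 − ρ)μ  ⇒  T̂ − μ = ρ(X − μ)
ρ = (T̂ − μ)/(X − μ) = (124.1185 − 100.9) / (135.4 − 100.9) = 23.2185 / 34.5 = 0.67300

0.673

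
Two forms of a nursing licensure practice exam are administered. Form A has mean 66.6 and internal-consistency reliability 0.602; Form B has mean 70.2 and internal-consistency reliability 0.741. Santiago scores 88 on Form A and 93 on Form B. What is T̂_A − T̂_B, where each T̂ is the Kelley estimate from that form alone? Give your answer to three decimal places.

-7.612

T̂_A = 0.602(88) + 0.398(66.6) = 79.48280
T̂_B = 0.741(93) + 0.259(70.2) = 87.09480
T̂_A − T̂_B = -7.61200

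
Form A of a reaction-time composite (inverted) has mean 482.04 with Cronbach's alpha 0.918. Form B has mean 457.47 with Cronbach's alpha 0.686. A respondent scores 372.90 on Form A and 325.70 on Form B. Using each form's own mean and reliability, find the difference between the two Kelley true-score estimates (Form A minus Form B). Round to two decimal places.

T̂_A = 0.918(372.90) + 0.082(482.04) = 381.8495
T̂_B = 0.686(325.70) + 0.314(457.47) = 367.0758
T̂_A − T̂_B = 14.7737

14.77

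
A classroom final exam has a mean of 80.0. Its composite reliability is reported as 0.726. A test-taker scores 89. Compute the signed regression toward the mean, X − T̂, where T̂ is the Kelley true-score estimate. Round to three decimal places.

T̂ = ρX + (1 − ρ)μ
  = 0.726 × 89 + 0.274 × 80.0
  = 64.614 + 21.9200
  = 86.53400
  ≈ 86.5340
X − T̂ = 89 − 86.5340 = 2.4660 → 2.466

2.466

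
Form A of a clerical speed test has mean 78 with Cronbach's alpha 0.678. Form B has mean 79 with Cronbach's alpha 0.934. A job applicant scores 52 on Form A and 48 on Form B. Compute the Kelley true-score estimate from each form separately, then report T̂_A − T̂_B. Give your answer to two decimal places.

T̂_A = 0.678(52) + 0.322(78) = 60.3720
T̂_B = 0.934(48) + 0.066(79) = 50.0460
T̂_A − T̂_B = 10.3260

10.33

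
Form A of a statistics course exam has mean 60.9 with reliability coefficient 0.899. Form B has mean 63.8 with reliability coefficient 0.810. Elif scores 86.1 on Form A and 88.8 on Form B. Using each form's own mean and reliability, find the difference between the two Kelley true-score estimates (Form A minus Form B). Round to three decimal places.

T̂_A = 0.899(86.1) + 0.101(60.9) = 83.55480
T̂_B = 0.810(88.8) + 0.190(63.8) = 84.05000
T̂_A − T̂_B = -0.49520

-0.495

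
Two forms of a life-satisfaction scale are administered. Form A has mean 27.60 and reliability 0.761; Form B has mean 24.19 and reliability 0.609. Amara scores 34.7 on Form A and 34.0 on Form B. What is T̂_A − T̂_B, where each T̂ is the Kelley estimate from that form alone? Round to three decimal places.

2.839

T̂_A = 0.761(34.7) + 0.239(27.60) = 33.00310
T̂_B = 0.609(34.0) + 0.391(24.19) = 30.16429
T̂_A − T̂_B = 2.83881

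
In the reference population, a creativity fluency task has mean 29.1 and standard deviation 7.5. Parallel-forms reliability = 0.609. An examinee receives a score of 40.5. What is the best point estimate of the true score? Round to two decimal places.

36.04

Weight the observed score by reliability and the mean by (1 − reliability): T̂ = 0.609·40.5 + 0.391·29.1 = 24.6645 + 11.3781 = 36.043.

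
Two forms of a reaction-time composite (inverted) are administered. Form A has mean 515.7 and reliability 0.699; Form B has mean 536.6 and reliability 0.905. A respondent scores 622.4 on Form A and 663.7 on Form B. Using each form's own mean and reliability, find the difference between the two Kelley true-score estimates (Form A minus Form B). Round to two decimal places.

-61.34

T̂_A = 0.699(622.4) + 0.301(515.7) = 590.2833
T̂_B = 0.905(663.7) + 0.095(536.6) = 651.6255
T̂_A − T̂_B = -61.3422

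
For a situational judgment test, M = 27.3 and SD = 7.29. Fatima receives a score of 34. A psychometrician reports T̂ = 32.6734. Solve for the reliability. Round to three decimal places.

T̂ = ρX + (1 − ρ)μ  ⇒  T̂ − μ = ρ(X − μ)
ρ = (T̂ − μ)/(X − μ) = (32.6734 − 27.3) / (34 − 27.3) = 5.3734 / 6.7 = 0.80200

0.802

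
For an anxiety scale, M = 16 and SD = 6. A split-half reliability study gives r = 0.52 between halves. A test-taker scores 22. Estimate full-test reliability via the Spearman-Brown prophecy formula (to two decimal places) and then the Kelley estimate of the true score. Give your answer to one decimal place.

Spearman-Brown: ρ = 2r/(1 + r) = 2(0.52)/(1 + 0.52) = 1.040/1.52 = 0.6842 → 0.68
T̂ = ρX + (1 − ρ)μ
  = 0.68 × 22 + 0.32 × 16
  = 14.96 + 5.12
  = 20.08
  ≈ 20.1

20.1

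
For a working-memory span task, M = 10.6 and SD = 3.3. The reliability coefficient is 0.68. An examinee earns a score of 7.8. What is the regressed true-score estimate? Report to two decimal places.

T̂ = 0.68(7.8) + 0.32(10.6) = 5.304 + 3.392 = 8.696 → 8.70

8.70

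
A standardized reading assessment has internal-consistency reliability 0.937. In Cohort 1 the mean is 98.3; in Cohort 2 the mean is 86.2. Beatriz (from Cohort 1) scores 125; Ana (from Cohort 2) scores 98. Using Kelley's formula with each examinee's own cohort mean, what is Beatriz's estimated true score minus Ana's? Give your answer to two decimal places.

T̂_Beatriz = 0.937(125) + 0.063(98.3) = 123.3179
T̂_Ana = 0.937(98) + 0.063(86.2) = 97.2566
Difference = 123.3179 − 97.2566 = 26.0613

26.06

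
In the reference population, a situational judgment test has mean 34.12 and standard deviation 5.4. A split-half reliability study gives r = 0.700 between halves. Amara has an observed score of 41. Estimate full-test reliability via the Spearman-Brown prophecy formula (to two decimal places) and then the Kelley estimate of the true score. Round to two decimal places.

Spearman-Brown: ρ = 2r/(1 + r) = 2(0.700)/(1 + 0.700) = 1.4000/1.700 = 0.8235 → 0.82
T̂ = 0.82(41) + 0.18(34.12) = 33.62 + 6.1416 = 39.762 → 39.76

39.76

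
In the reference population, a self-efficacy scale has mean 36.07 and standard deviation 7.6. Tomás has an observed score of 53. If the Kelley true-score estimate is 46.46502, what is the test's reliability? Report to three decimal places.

0.614

T̂ = ρX + (1 − ρ)μ  ⇒  T̂ − μ = ρ(X − μ)
ρ = (T̂ − μ)/(X − μ) = (46.46502 − 36.07) / (53 − 36.07) = 10.39502 / 16.93 = 0.61400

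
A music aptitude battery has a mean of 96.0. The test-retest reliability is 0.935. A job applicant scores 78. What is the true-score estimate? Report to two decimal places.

T̂ = 0.935(78) + 0.065(96.0) = 72.930 + 6.2400 = 79.170 → 79.17

79.17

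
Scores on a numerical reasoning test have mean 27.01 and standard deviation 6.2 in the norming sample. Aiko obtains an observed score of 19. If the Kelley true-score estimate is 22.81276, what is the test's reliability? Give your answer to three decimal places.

0.524

T̂ = ρX + (1 − ρ)μ  ⇒  T̂ − μ = ρ(X − μ)
ρ = (T̂ − μ)/(X − μ) = (22.81276 − 27.01) / (19 − 27.01) = -4.19724 / -8.01 = 0.52400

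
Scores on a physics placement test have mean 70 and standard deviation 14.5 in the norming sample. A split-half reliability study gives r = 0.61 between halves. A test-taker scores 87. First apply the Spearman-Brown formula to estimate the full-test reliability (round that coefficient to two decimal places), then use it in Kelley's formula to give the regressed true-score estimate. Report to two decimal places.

82.92

Spearman-Brown: ρ = 2r/(1 + r) = 2(0.61)/(1 + 0.61) = 1.220/1.61 = 0.7578 → 0.76
T̂ = 0.76(87) + 0.24(70) = 66.12 + 16.80 = 82.920 → 82.92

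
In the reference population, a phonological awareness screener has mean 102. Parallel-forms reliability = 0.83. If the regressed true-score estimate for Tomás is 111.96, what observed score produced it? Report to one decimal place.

114.0

T̂ = ρX + (1 − ρ)μ  ⇒  X = (T̂ − (1 − ρ)μ) / ρ
X = (111.96 − 0.17 × 102) / 0.83 = (111.96 − 17.34) / 0.83 = 94.62 / 0.83 = 114.000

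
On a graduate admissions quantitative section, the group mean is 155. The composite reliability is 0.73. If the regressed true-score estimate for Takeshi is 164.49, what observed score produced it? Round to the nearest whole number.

168

T̂ = ρX + (1 − ρ)μ  ⇒  X = (T̂ − (1 − ρ)μ) / ρ
X = (164.49 − 0.27 × 155) / 0.73 = (164.49 − 41.85) / 0.73 = 122.64 / 0.73 = 168.00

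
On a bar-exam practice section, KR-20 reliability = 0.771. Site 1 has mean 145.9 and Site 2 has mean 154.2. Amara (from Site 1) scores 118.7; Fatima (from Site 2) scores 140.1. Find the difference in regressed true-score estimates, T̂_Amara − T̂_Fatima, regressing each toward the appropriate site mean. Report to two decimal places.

-18.40

T̂_Amara = 0.771(118.7) + 0.229(145.9) = 124.9288
T̂_Fatima = 0.771(140.1) + 0.229(154.2) = 143.3289
Difference = 124.9288 − 143.3289 = -18.4001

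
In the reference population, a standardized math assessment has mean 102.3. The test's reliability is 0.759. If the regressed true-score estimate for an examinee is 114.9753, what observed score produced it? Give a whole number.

119

T̂ = ρX + (1 − ρ)μ  ⇒  X = (T̂ − (1 − ρ)μ) / ρ
X = (114.9753 − 0.241 × 102.3) / 0.759 = (114.9753 − 24.6543) / 0.759 = 90.3210 / 0.759 = 119.00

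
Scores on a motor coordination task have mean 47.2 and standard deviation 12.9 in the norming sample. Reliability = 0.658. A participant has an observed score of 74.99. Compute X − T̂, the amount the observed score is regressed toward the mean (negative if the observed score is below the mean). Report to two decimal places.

T̂ = 0.658(74.99) + 0.342(47.2) = 49.34342 + 16.1424 = 65.4858 → 65.486
X − T̂ = 74.99 − 65.486 = 9.504 → 9.50

9.50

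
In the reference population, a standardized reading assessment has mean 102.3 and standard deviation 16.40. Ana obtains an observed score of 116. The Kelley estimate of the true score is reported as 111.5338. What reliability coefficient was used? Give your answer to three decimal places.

T̂ = ρX + (1 − ρ)μ  ⇒  T̂ − μ = ρ(X − μ)
ρ = (T̂ − μ)/(X − μ) = (111.5338 − 102.3) / (116 − 102.3) = 9.2338 / 13.7 = 0.67400

0.674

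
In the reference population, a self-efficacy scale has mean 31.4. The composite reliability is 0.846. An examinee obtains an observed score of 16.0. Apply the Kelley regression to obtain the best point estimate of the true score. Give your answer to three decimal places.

18.372

Kelley's formula gives T̂ = 0.846·16.0 + 0.154·31.4 = 13.5360 + 4.8356 = 18.3716.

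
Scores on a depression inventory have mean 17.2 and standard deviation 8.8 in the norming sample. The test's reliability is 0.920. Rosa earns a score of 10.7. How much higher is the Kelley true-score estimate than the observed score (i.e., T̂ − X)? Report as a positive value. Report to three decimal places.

Regress the observed score toward the mean by the unreliability: T̂ = 0.920·10.7 + 0.080·17.2 = 9.8440 + 1.3760 = 11.22000.
T̂ − X = 11.2200 − 10.7 = 0.5200 → 0.520

0.520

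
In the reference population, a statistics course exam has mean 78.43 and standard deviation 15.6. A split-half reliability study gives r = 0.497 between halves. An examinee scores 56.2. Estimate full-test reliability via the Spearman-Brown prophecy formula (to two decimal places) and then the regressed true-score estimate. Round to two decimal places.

63.76

Spearman-Brown: ρ = 2r/(1 + r) = 2(0.497)/(1 + 0.497) = 0.9940/1.497 = 0.6640 → 0.66
T̂ = ρX + (1 − ρ)μ
  = 0.66 × 56.2 + 0.34 × 78.43
  = 37.092 + 26.6662
  = 63.758
  ≈ 63.76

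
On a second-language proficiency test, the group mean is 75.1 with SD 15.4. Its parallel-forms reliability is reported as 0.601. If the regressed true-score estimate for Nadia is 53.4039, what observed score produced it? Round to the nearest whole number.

T̂ = ρX + (1 − ρ)μ  ⇒  X = (T̂ − (1 − ρ)μ) / ρ
X = (53.4039 − 0.399 × 75.1) / 0.601 = (53.4039 − 29.9649) / 0.601 = 23.4390 / 0.601 = 39.00

39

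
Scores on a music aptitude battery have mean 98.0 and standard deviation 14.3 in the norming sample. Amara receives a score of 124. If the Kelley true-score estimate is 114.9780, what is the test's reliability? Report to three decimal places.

0.653

T̂ = ρX + (1 − ρ)μ  ⇒  T̂ − μ = ρ(X − μ)
ρ = (T̂ − μ)/(X − μ) = (114.9780 − 98.0) / (124 − 98.0) = 16.9780 / 26.0 = 0.65300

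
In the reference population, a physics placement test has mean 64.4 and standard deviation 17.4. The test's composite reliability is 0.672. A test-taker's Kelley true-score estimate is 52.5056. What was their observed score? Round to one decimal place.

T̂ = ρX + (1 − ρ)μ  ⇒  X = (T̂ − (1 − ρ)μ) / ρ
X = (52.5056 − 0.328 × 64.4) / 0.672 = (52.5056 − 21.1232) / 0.672 = 31.3824 / 0.672 = 46.700

46.7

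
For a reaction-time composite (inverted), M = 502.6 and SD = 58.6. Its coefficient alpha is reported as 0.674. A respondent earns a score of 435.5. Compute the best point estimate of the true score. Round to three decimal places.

T̂ = ρX + (1 − ρ)μ
  = 0.674 × 435.5 + 0.326 × 502.6
  = 293.5270 + 163.8476
  = 457.3746
  ≈ 457.375

457.375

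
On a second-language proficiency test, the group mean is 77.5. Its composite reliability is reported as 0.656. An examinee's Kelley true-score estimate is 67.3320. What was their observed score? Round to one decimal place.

T̂ = ρX + (1 − ρ)μ  ⇒  X = (T̂ − (1 − ρ)μ) / ρ
X = (67.3320 − 0.344 × 77.5) / 0.656 = (67.3320 − 26.6600) / 0.656 = 40.6720 / 0.656 = 62.000

62.0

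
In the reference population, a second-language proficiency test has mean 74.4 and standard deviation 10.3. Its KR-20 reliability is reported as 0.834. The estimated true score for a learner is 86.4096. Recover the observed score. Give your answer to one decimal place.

T̂ = ρX + (1 − ρ)μ  ⇒  X = (T̂ − (1 − ρ)μ) / ρ
X = (86.4096 − 0.166 × 74.4) / 0.834 = (86.4096 − 12.3504) / 0.834 = 74.0592 / 0.834 = 88.800

88.8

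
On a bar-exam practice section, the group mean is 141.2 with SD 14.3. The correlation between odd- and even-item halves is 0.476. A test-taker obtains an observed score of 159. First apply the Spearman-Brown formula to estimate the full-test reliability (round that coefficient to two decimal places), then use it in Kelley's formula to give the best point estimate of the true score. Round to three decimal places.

152.592

Spearman-Brown: ρ = 2r/(1 + r) = 2(0.476)/(1 + 0.476) = 0.9520/1.476 = 0.6450 → 0.64
T̂ = ρX + (1 − ρ)μ
  = 0.64 × 159 + 0.36 × 141.2
  = 101.76 + 50.832
  = 152.5920
  ≈ 152.592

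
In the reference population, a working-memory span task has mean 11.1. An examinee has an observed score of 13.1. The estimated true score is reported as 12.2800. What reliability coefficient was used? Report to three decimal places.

T̂ = ρX + (1 − ρ)μ  ⇒  T̂ − μ = ρ(X − μ)
ρ = (T̂ − μ)/(X − μ) = (12.2800 − 11.1) / (13.1 − 11.1) = 1.1800 / 2.0 = 0.59000

0.590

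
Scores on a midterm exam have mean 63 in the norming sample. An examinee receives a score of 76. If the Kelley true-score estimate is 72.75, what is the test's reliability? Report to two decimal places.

T̂ = ρX + (1 − ρ)μ  ⇒  T̂ − μ = ρ(X − μ)
ρ = (T̂ − μ)/(X − μ) = (72.75 − 63) / (76 − 63) = 9.75 / 13.0 = 0.7500

0.75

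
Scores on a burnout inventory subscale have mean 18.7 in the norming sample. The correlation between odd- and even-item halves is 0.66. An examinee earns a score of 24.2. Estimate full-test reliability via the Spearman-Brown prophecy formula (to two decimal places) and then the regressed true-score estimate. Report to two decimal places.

23.10

Spearman-Brown: ρ = 2r/(1 + r) = 2(0.66)/(1 + 0.66) = 1.320/1.66 = 0.7952 → 0.80
T̂ = 0.80(24.2) + 0.20(18.7) = 19.360 + 3.740 = 23.100 → 23.10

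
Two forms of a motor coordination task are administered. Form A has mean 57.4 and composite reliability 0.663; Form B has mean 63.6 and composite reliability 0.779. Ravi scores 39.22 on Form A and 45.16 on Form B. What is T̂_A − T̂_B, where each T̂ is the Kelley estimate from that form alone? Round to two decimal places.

-3.89

T̂_A = 0.663(39.22) + 0.337(57.4) = 45.3467
T̂_B = 0.779(45.16) + 0.221(63.6) = 49.2352
T̂_A − T̂_B = -3.8886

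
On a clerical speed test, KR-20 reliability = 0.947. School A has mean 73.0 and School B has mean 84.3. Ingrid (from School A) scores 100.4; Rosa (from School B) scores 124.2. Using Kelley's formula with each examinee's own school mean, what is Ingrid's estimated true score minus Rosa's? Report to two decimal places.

-23.14

T̂_Ingrid = 0.947(100.4) + 0.053(73.0) = 98.9478
T̂_Rosa = 0.947(124.2) + 0.053(84.3) = 122.0853
Difference = 98.9478 − 122.0853 = -23.1375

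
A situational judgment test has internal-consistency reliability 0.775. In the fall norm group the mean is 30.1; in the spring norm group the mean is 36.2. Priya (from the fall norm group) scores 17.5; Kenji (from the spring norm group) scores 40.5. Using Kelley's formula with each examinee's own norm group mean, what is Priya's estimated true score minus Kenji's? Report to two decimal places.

T̂_Priya = 0.775(17.5) + 0.225(30.1) = 20.3350
T̂_Kenji = 0.775(40.5) + 0.225(36.2) = 39.5325
Difference = 20.3350 − 39.5325 = -19.1975

-19.20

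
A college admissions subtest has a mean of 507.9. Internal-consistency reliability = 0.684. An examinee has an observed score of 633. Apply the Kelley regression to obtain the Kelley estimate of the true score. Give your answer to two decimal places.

593.47

T̂ = 0.684(633) + 0.316(507.9) = 432.972 + 160.4964 = 593.468 → 593.47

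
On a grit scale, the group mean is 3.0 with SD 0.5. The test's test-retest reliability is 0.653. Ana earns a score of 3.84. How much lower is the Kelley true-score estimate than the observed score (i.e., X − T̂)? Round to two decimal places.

T̂ = ρX + (1 − ρ)μ
  = 0.653 × 3.84 + 0.347 × 3.0
  = 2.50752 + 1.0410
  = 3.5485
  ≈ 3.549
X − T̂ = 3.84 − 3.549 = 0.291 → 0.29

0.29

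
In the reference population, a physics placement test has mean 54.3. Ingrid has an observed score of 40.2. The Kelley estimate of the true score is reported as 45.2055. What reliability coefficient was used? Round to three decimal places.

T̂ = ρX + (1 − ρ)μ  ⇒  T̂ − μ = ρ(X − μ)
ρ = (T̂ − μ)/(X − μ) = (45.2055 − 54.3) / (40.2 − 54.3) = -9.0945 / -14.1 = 0.64500

0.645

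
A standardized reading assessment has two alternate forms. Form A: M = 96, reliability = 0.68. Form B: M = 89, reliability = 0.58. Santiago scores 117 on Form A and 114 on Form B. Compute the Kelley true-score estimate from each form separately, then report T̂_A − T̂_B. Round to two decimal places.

6.78

T̂_A = 0.68(117) + 0.32(96) = 110.2800
T̂_B = 0.58(114) + 0.42(89) = 103.5000
T̂_A − T̂_B = 6.7800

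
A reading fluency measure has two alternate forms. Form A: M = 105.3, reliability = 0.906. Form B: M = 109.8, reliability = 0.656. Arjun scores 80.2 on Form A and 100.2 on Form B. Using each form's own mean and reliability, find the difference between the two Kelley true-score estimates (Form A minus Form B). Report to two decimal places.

T̂_A = 0.906(80.2) + 0.094(105.3) = 82.5594
T̂_B = 0.656(100.2) + 0.344(109.8) = 103.5024
T̂_A − T̂_B = -20.9430

-20.94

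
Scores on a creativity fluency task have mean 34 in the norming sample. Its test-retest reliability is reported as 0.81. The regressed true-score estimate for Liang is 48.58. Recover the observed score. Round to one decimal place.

52.0

T̂ = ρX + (1 − ρ)μ  ⇒  X = (T̂ − (1 − ρ)μ) / ρ
X = (48.58 − 0.19 × 34) / 0.81 = (48.58 − 6.46) / 0.81 = 42.12 / 0.81 = 52.000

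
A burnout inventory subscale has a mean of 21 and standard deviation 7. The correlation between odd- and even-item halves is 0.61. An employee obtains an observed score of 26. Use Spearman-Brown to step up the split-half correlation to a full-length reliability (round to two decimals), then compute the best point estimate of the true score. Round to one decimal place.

24.8

Spearman-Brown: ρ = 2r/(1 + r) = 2(0.61)/(1 + 0.61) = 1.220/1.61 = 0.7578 → 0.76
T̂ = ρX + (1 − ρ)μ
  = 0.76 × 26 + 0.24 × 21
  = 19.76 + 5.04
  = 24.80
  ≈ 24.8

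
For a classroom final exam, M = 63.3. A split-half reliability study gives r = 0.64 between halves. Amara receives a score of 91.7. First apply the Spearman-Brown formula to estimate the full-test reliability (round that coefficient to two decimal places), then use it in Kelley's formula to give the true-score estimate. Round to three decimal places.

Spearman-Brown: ρ = 2r/(1 + r) = 2(0.64)/(1 + 0.64) = 1.280/1.64 = 0.7805 → 0.78
T̂ = 0.78(91.7) + 0.22(63.3) = 71.526 + 13.926 = 85.4520 → 85.452

85.452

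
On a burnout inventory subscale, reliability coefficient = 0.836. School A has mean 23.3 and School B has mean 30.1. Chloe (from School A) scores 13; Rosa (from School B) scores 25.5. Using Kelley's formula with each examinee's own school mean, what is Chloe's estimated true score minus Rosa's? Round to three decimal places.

T̂_Chloe = 0.836(13) + 0.164(23.3) = 14.68920
T̂_Rosa = 0.836(25.5) + 0.164(30.1) = 26.25440
Difference = 14.68920 − 26.25440 = -11.56520

-11.565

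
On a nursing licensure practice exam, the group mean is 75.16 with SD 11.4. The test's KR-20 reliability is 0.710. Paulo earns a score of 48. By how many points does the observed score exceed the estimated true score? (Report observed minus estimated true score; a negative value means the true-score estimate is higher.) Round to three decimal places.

-7.876

Weight the observed score by reliability and the mean by (1 − reliability): T̂ = 0.710·48 + 0.290·75.16 = 34.080 + 21.79640 = 55.87640.
X − T̂ = 48 − 55.8764 = -7.8764 → -7.876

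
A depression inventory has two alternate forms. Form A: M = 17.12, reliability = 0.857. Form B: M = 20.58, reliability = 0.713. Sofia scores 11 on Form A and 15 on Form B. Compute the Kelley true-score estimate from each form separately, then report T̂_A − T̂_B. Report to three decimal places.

T̂_A = 0.857(11) + 0.143(17.12) = 11.87516
T̂_B = 0.713(15) + 0.287(20.58) = 16.60146
T̂_A − T̂_B = -4.72630

-4.726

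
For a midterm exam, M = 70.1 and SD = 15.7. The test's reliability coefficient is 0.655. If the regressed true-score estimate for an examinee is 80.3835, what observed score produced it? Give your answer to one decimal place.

85.8

T̂ = ρX + (1 − ρ)μ  ⇒  X = (T̂ − (1 − ρ)μ) / ρ
X = (80.3835 − 0.345 × 70.1) / 0.655 = (80.3835 − 24.1845) / 0.655 = 56.1990 / 0.655 = 85.800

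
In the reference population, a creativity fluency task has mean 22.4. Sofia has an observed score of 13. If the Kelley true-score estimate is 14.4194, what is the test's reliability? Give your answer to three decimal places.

0.849

T̂ = ρX + (1 − ρ)μ  ⇒  T̂ − μ = ρ(X − μ)
ρ = (T̂ − μ)/(X − μ) = (14.4194 − 22.4) / (13 − 22.4) = -7.9806 / -9.4 = 0.84900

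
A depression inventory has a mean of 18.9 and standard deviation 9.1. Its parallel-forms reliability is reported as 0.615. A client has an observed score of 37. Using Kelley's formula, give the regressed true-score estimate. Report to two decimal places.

T̂ = ρX + (1 − ρ)μ
  = 0.615 × 37 + 0.385 × 18.9
  = 22.755 + 7.2765
  = 30.031
  ≈ 30.03

30.03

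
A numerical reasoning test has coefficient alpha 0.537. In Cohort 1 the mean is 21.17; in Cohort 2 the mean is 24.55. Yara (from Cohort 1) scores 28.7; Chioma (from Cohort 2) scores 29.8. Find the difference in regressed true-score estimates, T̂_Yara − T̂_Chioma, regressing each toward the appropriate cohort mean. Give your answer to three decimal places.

-2.156

T̂_Yara = 0.537(28.7) + 0.463(21.17) = 25.21361
T̂_Chioma = 0.537(29.8) + 0.463(24.55) = 27.36925
Difference = 25.21361 − 27.36925 = -2.15564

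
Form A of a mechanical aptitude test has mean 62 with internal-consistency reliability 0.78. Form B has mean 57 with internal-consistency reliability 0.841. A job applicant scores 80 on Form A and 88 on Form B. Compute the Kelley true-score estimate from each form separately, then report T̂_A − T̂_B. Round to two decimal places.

T̂_A = 0.78(80) + 0.22(62) = 76.0400
T̂_B = 0.841(88) + 0.159(57) = 83.0710
T̂_A − T̂_B = -7.0310

-7.03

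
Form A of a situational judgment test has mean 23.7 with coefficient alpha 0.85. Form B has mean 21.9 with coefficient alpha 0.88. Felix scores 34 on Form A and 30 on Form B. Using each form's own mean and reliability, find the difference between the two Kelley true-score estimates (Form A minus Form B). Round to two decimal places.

T̂_A = 0.85(34) + 0.15(23.7) = 32.4550
T̂_B = 0.88(30) + 0.12(21.9) = 29.0280
T̂_A − T̂_B = 3.4270

3.43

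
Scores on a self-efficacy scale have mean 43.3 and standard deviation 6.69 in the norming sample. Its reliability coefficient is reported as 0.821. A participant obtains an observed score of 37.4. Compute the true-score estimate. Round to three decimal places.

38.456

T̂ = 0.821(37.4) + 0.179(43.3) = 30.7054 + 7.7507 = 38.4561 → 38.456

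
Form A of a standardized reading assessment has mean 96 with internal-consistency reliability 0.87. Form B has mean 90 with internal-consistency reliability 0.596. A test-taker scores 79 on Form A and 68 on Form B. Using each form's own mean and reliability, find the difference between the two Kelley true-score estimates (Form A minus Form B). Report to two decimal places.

4.32

T̂_A = 0.87(79) + 0.13(96) = 81.2100
T̂_B = 0.596(68) + 0.404(90) = 76.8880
T̂_A − T̂_B = 4.3220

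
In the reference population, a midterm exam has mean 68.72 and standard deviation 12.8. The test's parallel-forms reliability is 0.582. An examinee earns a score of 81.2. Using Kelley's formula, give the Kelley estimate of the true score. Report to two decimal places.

75.98

T̂ = 0.582(81.2) + 0.418(68.72) = 47.2584 + 28.72496 = 75.983 → 75.98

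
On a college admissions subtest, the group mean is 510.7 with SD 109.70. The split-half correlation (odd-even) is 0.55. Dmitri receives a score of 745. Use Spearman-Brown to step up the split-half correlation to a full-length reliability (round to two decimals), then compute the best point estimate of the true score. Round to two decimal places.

Spearman-Brown: ρ = 2r/(1 + r) = 2(0.55)/(1 + 0.55) = 1.100/1.55 = 0.7097 → 0.71
T̂ = 0.71(745) + 0.29(510.7) = 528.95 + 148.103 = 677.053 → 677.05

677.05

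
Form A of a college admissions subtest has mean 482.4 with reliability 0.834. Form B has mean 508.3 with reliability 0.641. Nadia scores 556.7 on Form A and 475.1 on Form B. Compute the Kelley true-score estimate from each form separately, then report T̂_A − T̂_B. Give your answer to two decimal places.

57.35

T̂_A = 0.834(556.7) + 0.166(482.4) = 544.3662
T̂_B = 0.641(475.1) + 0.359(508.3) = 487.0188
T̂_A − T̂_B = 57.3474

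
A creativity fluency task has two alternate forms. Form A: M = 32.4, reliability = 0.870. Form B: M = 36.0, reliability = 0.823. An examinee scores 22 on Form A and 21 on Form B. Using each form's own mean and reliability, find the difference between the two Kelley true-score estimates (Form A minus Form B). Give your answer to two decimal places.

T̂_A = 0.870(22) + 0.130(32.4) = 23.3520
T̂_B = 0.823(21) + 0.177(36.0) = 23.6550
T̂_A − T̂_B = -0.3030

-0.30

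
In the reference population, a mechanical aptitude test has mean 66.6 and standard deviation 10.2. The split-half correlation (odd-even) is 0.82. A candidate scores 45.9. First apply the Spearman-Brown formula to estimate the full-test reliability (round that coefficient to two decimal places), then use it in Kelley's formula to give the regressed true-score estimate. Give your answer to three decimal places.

Spearman-Brown: ρ = 2r/(1 + r) = 2(0.82)/(1 + 0.82) = 1.640/1.82 = 0.9011 → 0.90
T̂ = ρX + (1 − ρ)μ
  = 0.90 × 45.9 + 0.10 × 66.6
  = 41.310 + 6.660
  = 47.9700
  ≈ 47.970

47.970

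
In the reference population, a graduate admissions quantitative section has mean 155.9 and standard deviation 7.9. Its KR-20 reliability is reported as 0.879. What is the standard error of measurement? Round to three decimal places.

SEM = SD · √(1 − ρ) = 7.9 × √0.121 = 7.9 × 0.3479 = 2.7480

2.748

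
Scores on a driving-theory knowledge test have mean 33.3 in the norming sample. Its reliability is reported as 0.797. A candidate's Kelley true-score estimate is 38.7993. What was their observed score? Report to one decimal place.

T̂ = ρX + (1 − ρ)μ  ⇒  X = (T̂ − (1 − ρ)μ) / ρ
X = (38.7993 − 0.203 × 33.3) / 0.797 = (38.7993 − 6.7599) / 0.797 = 32.0394 / 0.797 = 40.200

40.2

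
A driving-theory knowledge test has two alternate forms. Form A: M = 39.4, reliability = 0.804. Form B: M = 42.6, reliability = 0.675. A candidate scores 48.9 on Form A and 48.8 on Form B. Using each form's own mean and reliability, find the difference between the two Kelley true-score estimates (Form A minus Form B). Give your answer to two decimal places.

T̂_A = 0.804(48.9) + 0.196(39.4) = 47.0380
T̂_B = 0.675(48.8) + 0.325(42.6) = 46.7850
T̂_A − T̂_B = 0.2530

0.25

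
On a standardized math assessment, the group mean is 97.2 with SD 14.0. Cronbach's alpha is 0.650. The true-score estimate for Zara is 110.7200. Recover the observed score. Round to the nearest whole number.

118

T̂ = ρX + (1 − ρ)μ  ⇒  X = (T̂ − (1 − ρ)μ) / ρ
X = (110.7200 − 0.350 × 97.2) / 0.650 = (110.7200 − 34.0200) / 0.650 = 76.7000 / 0.650 = 118.00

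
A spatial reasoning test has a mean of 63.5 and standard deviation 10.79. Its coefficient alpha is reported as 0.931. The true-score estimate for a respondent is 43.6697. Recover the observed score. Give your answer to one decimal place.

T̂ = ρX + (1 − ρ)μ  ⇒  X = (T̂ − (1 − ρ)μ) / ρ
X = (43.6697 − 0.069 × 63.5) / 0.931 = (43.6697 − 4.3815) / 0.931 = 39.2882 / 0.931 = 42.200

42.2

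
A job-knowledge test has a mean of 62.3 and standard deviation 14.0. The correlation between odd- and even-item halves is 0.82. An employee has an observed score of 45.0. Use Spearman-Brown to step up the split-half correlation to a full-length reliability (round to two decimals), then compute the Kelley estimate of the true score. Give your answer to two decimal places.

Spearman-Brown: ρ = 2r/(1 + r) = 2(0.82)/(1 + 0.82) = 1.640/1.82 = 0.9011 → 0.90
Weight the observed score by reliability and the mean by (1 − reliability): T̂ = 0.90·45.0 + 0.10·62.3 = 40.500 + 6.230 = 46.730.

46.73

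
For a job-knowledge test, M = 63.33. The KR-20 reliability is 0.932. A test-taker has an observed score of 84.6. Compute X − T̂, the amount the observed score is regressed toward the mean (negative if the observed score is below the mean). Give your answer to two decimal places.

1.45

T̂ = ρX + (1 − ρ)μ
  = 0.932 × 84.6 + 0.068 × 63.33
  = 78.8472 + 4.30644
  = 83.1536
  ≈ 83.154
X − T̂ = 84.6 − 83.154 = 1.446 → 1.45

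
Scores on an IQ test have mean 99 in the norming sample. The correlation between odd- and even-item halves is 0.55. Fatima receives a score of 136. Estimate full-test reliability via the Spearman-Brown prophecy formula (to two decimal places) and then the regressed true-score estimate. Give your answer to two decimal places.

Spearman-Brown: ρ = 2r/(1 + r) = 2(0.55)/(1 + 0.55) = 1.100/1.55 = 0.7097 → 0.71
Regress the observed score toward the mean by the unreliability: T̂ = 0.71·136 + 0.29·99 = 96.56 + 28.71 = 125.270.

125.27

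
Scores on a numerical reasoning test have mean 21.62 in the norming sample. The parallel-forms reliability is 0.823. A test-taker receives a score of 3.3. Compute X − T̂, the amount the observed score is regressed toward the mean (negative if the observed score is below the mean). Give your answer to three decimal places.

-3.243

T̂ = ρX + (1 − ρ)μ
  = 0.823 × 3.3 + 0.177 × 21.62
  = 2.7159 + 3.82674
  = 6.54264
  ≈ 6.5426
X − T̂ = 3.3 − 6.5426 = -3.2426 → -3.243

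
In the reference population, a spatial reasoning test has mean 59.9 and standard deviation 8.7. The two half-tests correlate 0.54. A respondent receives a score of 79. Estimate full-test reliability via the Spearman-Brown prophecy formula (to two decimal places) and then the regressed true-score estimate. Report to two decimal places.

73.27

Spearman-Brown: ρ = 2r/(1 + r) = 2(0.54)/(1 + 0.54) = 1.080/1.54 = 0.7013 → 0.70
T̂ = ρX + (1 − ρ)μ
  = 0.70 × 79 + 0.30 × 59.9
  = 55.30 + 17.970
  = 73.270
  ≈ 73.27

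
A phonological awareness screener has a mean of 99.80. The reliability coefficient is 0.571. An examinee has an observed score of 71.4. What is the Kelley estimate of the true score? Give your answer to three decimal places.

T̂ = 0.571(71.4) + 0.429(99.80) = 40.7694 + 42.81420 = 83.5836 → 83.584

83.584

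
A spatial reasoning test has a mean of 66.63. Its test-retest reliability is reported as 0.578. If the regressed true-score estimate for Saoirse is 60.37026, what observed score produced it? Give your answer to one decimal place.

55.8

T̂ = ρX + (1 − ρ)μ  ⇒  X = (T̂ − (1 − ρ)μ) / ρ
X = (60.37026 − 0.422 × 66.63) / 0.578 = (60.37026 − 28.11786) / 0.578 = 32.25240 / 0.578 = 55.800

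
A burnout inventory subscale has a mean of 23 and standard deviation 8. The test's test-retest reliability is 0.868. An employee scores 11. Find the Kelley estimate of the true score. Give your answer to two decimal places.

12.58

T̂ = 0.868(11) + 0.132(23) = 9.548 + 3.036 = 12.584 → 12.58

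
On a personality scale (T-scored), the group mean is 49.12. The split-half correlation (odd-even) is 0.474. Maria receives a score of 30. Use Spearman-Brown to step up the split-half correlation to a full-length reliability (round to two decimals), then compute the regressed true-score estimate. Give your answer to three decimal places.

36.883

Spearman-Brown: ρ = 2r/(1 + r) = 2(0.474)/(1 + 0.474) = 0.9480/1.474 = 0.6431 → 0.64
Kelley's formula gives T̂ = 0.64·30 + 0.36·49.12 = 19.20 + 17.6832 = 36.8832.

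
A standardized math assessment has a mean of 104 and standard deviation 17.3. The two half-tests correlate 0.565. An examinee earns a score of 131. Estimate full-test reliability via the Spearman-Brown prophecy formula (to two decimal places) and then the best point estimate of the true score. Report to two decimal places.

123.44

Spearman-Brown: ρ = 2r/(1 + r) = 2(0.565)/(1 + 0.565) = 1.1300/1.565 = 0.7220 → 0.72
Regress the observed score toward the mean by the unreliability: T̂ = 0.72·131 + 0.28·104 = 94.32 + 29.12 = 123.440.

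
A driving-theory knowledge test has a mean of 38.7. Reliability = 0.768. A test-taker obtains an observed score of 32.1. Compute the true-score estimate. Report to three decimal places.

33.631

T̂ = 0.768(32.1) + 0.232(38.7) = 24.6528 + 8.9784 = 33.6312 → 33.631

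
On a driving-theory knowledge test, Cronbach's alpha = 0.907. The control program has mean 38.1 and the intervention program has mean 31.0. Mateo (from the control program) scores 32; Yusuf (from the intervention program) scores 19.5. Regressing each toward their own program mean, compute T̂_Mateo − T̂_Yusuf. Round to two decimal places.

T̂_Mateo = 0.907(32) + 0.093(38.1) = 32.5673
T̂_Yusuf = 0.907(19.5) + 0.093(31.0) = 20.5695
Difference = 32.5673 − 20.5695 = 11.9978

12.00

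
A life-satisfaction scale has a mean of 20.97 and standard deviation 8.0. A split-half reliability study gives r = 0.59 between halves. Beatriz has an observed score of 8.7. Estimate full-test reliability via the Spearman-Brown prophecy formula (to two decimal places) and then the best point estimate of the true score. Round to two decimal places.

Spearman-Brown: ρ = 2r/(1 + r) = 2(0.59)/(1 + 0.59) = 1.180/1.59 = 0.7421 → 0.74
Weight the observed score by reliability and the mean by (1 − reliability): T̂ = 0.74·8.7 + 0.26·20.97 = 6.438 + 5.4522 = 11.890.

11.89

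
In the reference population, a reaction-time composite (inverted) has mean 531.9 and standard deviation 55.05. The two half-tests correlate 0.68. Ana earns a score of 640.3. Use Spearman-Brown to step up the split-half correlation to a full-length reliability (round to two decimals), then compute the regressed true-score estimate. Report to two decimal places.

619.70

Spearman-Brown: ρ = 2r/(1 + r) = 2(0.68)/(1 + 0.68) = 1.360/1.68 = 0.8095 → 0.81
Kelley's formula gives T̂ = 0.81·640.3 + 0.19·531.9 = 518.643 + 101.061 = 619.704.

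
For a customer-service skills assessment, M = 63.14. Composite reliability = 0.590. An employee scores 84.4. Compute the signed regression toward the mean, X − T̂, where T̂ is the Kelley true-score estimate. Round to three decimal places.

8.717

Kelley's formula gives T̂ = 0.590·84.4 + 0.410·63.14 = 49.7960 + 25.88740 = 75.68340.
X − T̂ = 84.4 − 75.6834 = 8.7166 → 8.717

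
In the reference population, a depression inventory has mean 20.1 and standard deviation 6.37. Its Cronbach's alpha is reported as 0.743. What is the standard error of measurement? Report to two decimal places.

3.23

SEM = SD · √(1 − ρ) = 6.37 × √0.257 = 6.37 × 0.5070 = 3.229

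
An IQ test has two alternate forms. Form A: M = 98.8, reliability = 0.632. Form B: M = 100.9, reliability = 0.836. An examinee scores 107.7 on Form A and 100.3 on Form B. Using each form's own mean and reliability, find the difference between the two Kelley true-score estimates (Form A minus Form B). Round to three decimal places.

T̂_A = 0.632(107.7) + 0.368(98.8) = 104.42480
T̂_B = 0.836(100.3) + 0.164(100.9) = 100.39840
T̂_A − T̂_B = 4.02640

4.026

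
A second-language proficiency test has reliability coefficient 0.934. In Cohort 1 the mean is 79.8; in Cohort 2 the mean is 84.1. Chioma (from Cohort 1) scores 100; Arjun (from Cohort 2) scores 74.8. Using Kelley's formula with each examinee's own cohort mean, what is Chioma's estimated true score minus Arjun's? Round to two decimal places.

23.25

T̂_Chioma = 0.934(100) + 0.066(79.8) = 98.6668
T̂_Arjun = 0.934(74.8) + 0.066(84.1) = 75.4138
Difference = 98.6668 − 75.4138 = 23.2530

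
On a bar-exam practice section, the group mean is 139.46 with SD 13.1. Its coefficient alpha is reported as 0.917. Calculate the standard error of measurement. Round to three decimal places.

3.774

SEM = SD · √(1 − ρ) = 13.1 × √0.083 = 13.1 × 0.2881 = 3.7741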